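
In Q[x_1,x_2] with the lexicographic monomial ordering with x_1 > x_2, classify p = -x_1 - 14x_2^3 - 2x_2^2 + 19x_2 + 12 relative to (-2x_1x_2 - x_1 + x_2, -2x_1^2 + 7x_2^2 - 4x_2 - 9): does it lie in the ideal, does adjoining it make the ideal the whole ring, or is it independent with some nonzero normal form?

First compute the reduced Gröbner basis of I by Buchberger's algorithm.
f_1 = -2x_1x_2 - x_1 + x_2, LT = x_1x_2.
f_2 = -2x_1^2 + 7x_2^2 - 4x_2 - 9, LT = x_1^2.

S(f_1,f_2): lcm = x_1^2x_2. S = 1/2x_1^2 - 1/2x_1x_2 + 7/2x_2^3 - 2x_2^2 - 9/2x_2.
  leading term x_1^2: subtract (-1/4)·f_2 from 1/2x_1^2 - 1/2x_1x_2 + 7/2x_2^3 - 2x_2^2 - 9/2x_2 → -1/2x_1x_2 + 7/2x_2^3 - 1/4x_2^2 - 11/2x_2 - 9/4
  leading term x_1x_2: subtract (1/4)·f_1 from -1/2x_1x_2 + 7/2x_2^3 - 1/4x_2^2 - 11/2x_2 - 9/4 → 1/4x_1 + 7/2x_2^3 - 1/4x_2^2 - 23/4x_2 - 9/4
  leading term x_1: no divisor's leading term divides it; move 1/4x_1 to the remainder.
  leading term x_2^3: no divisor's leading term divides it; move 7/2x_2^3 to the remainder.
  leading term x_2^2: no divisor's leading term divides it; move -1/4x_2^2 to the remainder.
  leading term x_2: no divisor's leading term divides it; move -23/4x_2 to the remainder.
  leading term 1: no divisor's leading term divides it; move -9/4 to the remainder.
  remainder 1/4x_1 + 7/2x_2^3 - 1/4x_2^2 - 23/4x_2 - 9/4 ≠ 0; add h_3 = 1/4x_1 + 7/2x_2^3 - 1/4x_2^2 - 23/4x_2 - 9/4 to the basis.

S(f_1,h_3): lcm = x_1x_2. S = 1/2x_1 - 14x_2^4 + x_2^3 + 23x_2^2 + 17/2x_2.
  leading term x_1: subtract (2)·h_3 from 1/2x_1 - 14x_2^4 + x_2^3 + 23x_2^2 + 17/2x_2 → -14x_2^4 - 6x_2^3 + 47/2x_2^2 + 20x_2 + 9/2
  leading term x_2^4: no divisor's leading term divides it; move -14x_2^4 to the remainder.
  leading term x_2^3: no divisor's leading term divides it; move -6x_2^3 to the remainder.
  leading term x_2^2: no divisor's leading term divides it; move 47/2x_2^2 to the remainder.
  leading term x_2: no divisor's leading term divides it; move 20x_2 to the remainder.
  leading term 1: no divisor's leading term divides it; move 9/2 to the remainder.
  remainder -14x_2^4 - 6x_2^3 + 47/2x_2^2 + 20x_2 + 9/2 ≠ 0; add h_4 = -14x_2^4 - 6x_2^3 + 47/2x_2^2 + 20x_2 + 9/2 to the basis.

The other S-polynomials (S(f_2,h_3), S(f_1,h_4), S(f_2,h_4), S(h_3,h_4)) all reduce to 0 modulo the current basis, so we have a Gröbner basis.
Inter-reduce: drop elements whose leading term is divisible by another's, tail-reduce, and make monic.
Reduced Gröbner basis: {x_1 + 14x_2^3 - x_2^2 - 23x_2 - 9, x_2^4 + 3/7x_2^3 - 47/28x_2^2 - 10/7x_2 - 9/28}.
Label its elements g_1 = x_1 + 14x_2^3 - x_2^2 - 23x_2 - 9, g_2 = x_2^4 + 3/7x_2^3 - 47/28x_2^2 - 10/7x_2 - 9/28.

Reduce p = -x_1 - 14x_2^3 - 2x_2^2 + 19x_2 + 12 modulo G:
  leading term x_1: subtract (-1)·g_1 from -x_1 - 14x_2^3 - 2x_2^2 + 19x_2 + 12 → -3x_2^2 - 4x_2 + 3
  leading term x_2^2: no divisor's leading term divides it; move -3x_2^2 to the remainder.
  leading term x_2: no divisor's leading term divides it; move -4x_2 to the remainder.
  leading term 1: no divisor's leading term divides it; move 3 to the remainder.
  normal form = -3x_2^2 - 4x_2 + 3.
The normal form is nonzero, so p ∉ I. Since p minus its normal form lies in I, I + (p) = I + (r) where r = -3x_2^2 - 4x_2 + 3; decide whether this ideal is the whole ring.
Run Buchberger on G together with r (pairs among the g_i already reduce to 0 since G is a Gröbner basis):
g_1 = x_1 + 14x_2^3 - x_2^2 - 23x_2 - 9, LT = x_1.
g_2 = x_2^4 + 3/7x_2^3 - 47/28x_2^2 - 10/7x_2 - 9/28, LT = x_2^4.
r = -3x_2^2 - 4x_2 + 3, LT = x_2^2.

S(g_2,r): lcm = x_2^4. S = -19/21x_2^3 - 19/28x_2^2 - 10/7x_2 - 9/28.
  leading term x_2^3: subtract (19/63x_2)·r from -19/21x_2^3 - 19/28x_2^2 - 10/7x_2 - 9/28 → 19/36x_2^2 - 7/3x_2 - 9/28
  leading term x_2^2: subtract (-19/108)·r from 19/36x_2^2 - 7/3x_2 - 9/28 → -82/27x_2 + 13/63
  leading term x_2: no divisor's leading term divides it; move -82/27x_2 to the remainder.
  leading term 1: no divisor's leading term divides it; move 13/63 to the remainder.
  remainder -82/27x_2 + 13/63 ≠ 0; add m_4 = -82/27x_2 + 13/63 to the basis.

S(g_2,m_4): lcm = x_2^4. S = 285/574x_2^3 - 47/28x_2^2 - 10/7x_2 - 9/28.
  leading term x_2^3: subtract (-95/574x_2)·r from 285/574x_2^3 - 47/28x_2^2 - 10/7x_2 - 9/28 → -2687/1148x_2^2 - 535/574x_2 - 9/28
  leading term x_2^2: subtract (2687/3444)·r from -2687/1148x_2^2 - 535/574x_2 - 9/28 → 3769/1722x_2 - 764/287
  leading term x_2: subtract (-33921/47068)·m_4 from 3769/1722x_2 - 764/287 → -828075/329476
  leading term 1: no divisor's leading term divides it; move -828075/329476 to the remainder.
  remainder -828075/329476 ≠ 0; add m_5 = -828075/329476 to the basis.

The other S-polynomials (S(g_1,g_2), S(g_1,r), S(g_1,m_4), S(r,m_4), S(g_1,m_5), S(g_2,m_5), S(r,m_5), S(m_4,m_5)) all reduce to 0 modulo the current basis, so we have a Gröbner basis.
Inter-reduce: drop elements whose leading term is divisible by another's, tail-reduce, and make monic.
Reduced Gröbner basis: {1}.
The reduced Gröbner basis of I + (p) is {1}: the ideal is the whole ring, so the enlarged system has no common solution — adjoining p is inconsistent.

Ideal membership is decidable via reduction modulo a Gröbner basis.

Adjoining -x_1 - 14x_2^3 - 2x_2^2 + 19x_2 + 12 makes the ideal the whole ring: the system is inconsistent.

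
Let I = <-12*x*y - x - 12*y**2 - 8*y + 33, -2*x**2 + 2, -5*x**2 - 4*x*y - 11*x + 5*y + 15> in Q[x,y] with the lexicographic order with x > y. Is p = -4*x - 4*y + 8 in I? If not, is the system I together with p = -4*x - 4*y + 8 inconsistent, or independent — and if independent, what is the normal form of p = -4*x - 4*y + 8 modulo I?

First compute the reduced Gröbner basis of I by Buchberger's algorithm.
f_1 = -12*x*y - x - 12*y**2 - 8*y + 33, LT = x*y.
f_2 = -2*x**2 + 2, LT = x**2.
f_3 = -5*x**2 - 4*x*y - 11*x + 5*y + 15, LT = x**2.

S(f_1,f_2): lcm = x**2*y. S = 1/12*x**2 + x*y**2 + 2/3*x*y - 11/4*x + y.
  leading term x**2: subtract (-1/24)·f_2 from 1/12*x**2 + x*y**2 + 2/3*x*y - 11/4*x + y → x*y**2 + 2/3*x*y - 11/4*x + y + 1/12
  leading term x*y**2: subtract (-1/12*y)·f_1 from x*y**2 + 2/3*x*y - 11/4*x + y + 1/12 → 7/12*x*y - 11/4*x - y**3 - 2/3*y**2 + 15/4*y + 1/12
  leading term x*y: subtract (-7/144)·f_1 from 7/12*x*y - 11/4*x - y**3 - 2/3*y**2 + 15/4*y + 1/12 → -403/144*x - y**3 - 5/4*y**2 + 121/36*y + 27/16
  leading term x: no divisor's leading term divides it; move -403/144*x to the remainder.
  leading term y**3: no divisor's leading term divides it; move -y**3 to the remainder.
  leading term y**2: no divisor's leading term divides it; move -5/4*y**2 to the remainder.
  leading term y: no divisor's leading term divides it; move 121/36*y to the remainder.
  leading term 1: no divisor's leading term divides it; move 27/16 to the remainder.
  remainder -403/144*x - y**3 - 5/4*y**2 + 121/36*y + 27/16 ≠ 0; add h_4 = -403/144*x - y**3 - 5/4*y**2 + 121/36*y + 27/16 to the basis.

S(f_1,f_3): lcm = x**2*y. S = 1/12*x**2 + 1/5*x*y**2 - 23/15*x*y - 11/4*x + y**2 + 3*y.
  leading term x**2: subtract (-1/24)·f_2 from 1/12*x**2 + 1/5*x*y**2 - 23/15*x*y - 11/4*x + y**2 + 3*y → 1/5*x*y**2 - 23/15*x*y - 11/4*x + y**2 + 3*y + 1/12
  leading term x*y**2: subtract (-1/60*y)·f_1 from 1/5*x*y**2 - 23/15*x*y - 11/4*x + y**2 + 3*y + 1/12 → -31/20*x*y - 11/4*x - 1/5*y**3 + 13/15*y**2 + 71/20*y + 1/12
  leading term x*y: subtract (31/240)·f_1 from -31/20*x*y - 11/4*x - 1/5*y**3 + 13/15*y**2 + 71/20*y + 1/12 → -629/240*x - 1/5*y**3 + 29/12*y**2 + 55/12*y - 1003/240
  leading term x: subtract (1887/2015)·h_4 from -629/240*x - 1/5*y**3 + 29/12*y**2 + 55/12*y - 1003/240 → 1484/2015*y**3 + 4337/1209*y**2 + 2893/2015*y - 34816/6045
  leading term y**3: no divisor's leading term divides it; move 1484/2015*y**3 to the remainder.
  leading term y**2: no divisor's leading term divides it; move 4337/1209*y**2 to the remainder.
  leading term y: no divisor's leading term divides it; move 2893/2015*y to the remainder.
  leading term 1: no divisor's leading term divides it; move -34816/6045 to the remainder.
  remainder 1484/2015*y**3 + 4337/1209*y**2 + 2893/2015*y - 34816/6045 ≠ 0; add h_5 = 1484/2015*y**3 + 4337/1209*y**2 + 2893/2015*y - 34816/6045 to the basis.

S(f_2,f_3): lcm = x**2. S = -4/5*x*y - 11/5*x + y + 2.
  leading term x*y: subtract (1/15)·f_1 from -4/5*x*y - 11/5*x + y + 2 → -32/15*x + 4/5*y**2 + 23/15*y - 1/5
  leading term x: subtract (1536/2015)·h_4 from -32/15*x + 4/5*y**2 + 23/15*y - 1/5 → 1536/2015*y**3 + 3532/2015*y**2 - 2073/2015*y - 599/403
  leading term y**3: subtract (384/371)·h_5 from 1536/2015*y**3 + 3532/2015*y**2 - 2073/2015*y - 599/403 → -3636/1855*y**2 - 933/371*y + 8301/1855
  leading term y**2: no divisor's leading term divides it; move -3636/1855*y**2 to the remainder.
  leading term y: no divisor's leading term divides it; move -933/371*y to the remainder.
  leading term 1: no divisor's leading term divides it; move 8301/1855 to the remainder.
  remainder -3636/1855*y**2 - 933/371*y + 8301/1855 ≠ 0; add h_6 = -3636/1855*y**2 - 933/371*y + 8301/1855 to the basis.

S(f_1,h_4): lcm = x*y. S = 1/12*x - 144/403*y**4 - 180/403*y**3 + 887/403*y**2 + 1535/1209*y - 11/4.
  leading term x: subtract (-12/403)·h_4 from 1/12*x - 144/403*y**4 - 180/403*y**3 + 887/403*y**2 + 1535/1209*y - 11/4 → -144/403*y**4 - 192/403*y**3 + 872/403*y**2 + 552/403*y - 1088/403
  leading term y**4: subtract (-180/371*y)·h_5 from -144/403*y**4 - 192/403*y**3 + 872/403*y**2 + 552/403*y - 1088/403 → 188988/149513*y**3 + 427660/149513*y**2 - 213000/149513*y - 1088/403
  leading term y**3: subtract (236235/137641)·h_5 from 188988/149513*y**3 + 427660/149513*y**2 - 213000/149513*y - 1088/403 → -453735/137641*y**2 - 535257/137641*y + 988992/137641
  leading term y**2: subtract (252075/149884)·h_6 from -453735/137641*y**2 - 535257/137641*y + 988992/137641 → 51057/149884*y - 51057/149884
  leading term y: no divisor's leading term divides it; move 51057/149884*y to the remainder.
  leading term 1: no divisor's leading term divides it; move -51057/149884 to the remainder.
  remainder 51057/149884*y - 51057/149884 ≠ 0; add h_7 = 51057/149884*y - 51057/149884 to the basis.

The other S-polynomials (S(f_2,h_4), S(f_3,h_4), S(f_1,h_5), S(f_2,h_5), S(f_3,h_5), S(h_4,h_5), S(f_1,h_6), S(f_2,h_6), S(f_3,h_6), S(h_4,h_6), S(h_5,h_6), S(f_1,h_7), S(f_2,h_7), S(f_3,h_7), S(h_4,h_7), S(h_5,h_7), S(h_6,h_7)) all reduce to 0 modulo the current basis, so we have a Gröbner basis.
Inter-reduce: drop elements whose leading term is divisible by another's, tail-reduce, and make monic.
Reduced Gröbner basis: {x - 1, y - 1}.
Label its elements g_1 = x - 1, g_2 = y - 1.

Reduce p = -4*x - 4*y + 8 modulo G:
  leading term x: subtract (-4)·g_1 from -4*x - 4*y + 8 → -4*y + 4
  leading term y: subtract (-4)·g_2 from -4*y + 4 → 0
  normal form = 0.
Since the normal form is 0, p ∈ I.

-4*x - 4*y + 8 lies in I (it reduces to 0).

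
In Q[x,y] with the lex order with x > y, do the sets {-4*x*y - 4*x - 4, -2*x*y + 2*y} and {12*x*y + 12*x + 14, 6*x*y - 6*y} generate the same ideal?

No, the ideals differ.

For a fixed monomial order, each ideal has a unique reduced Gröbner basis; comparing bases decides equality.
Buchberger on the first generating set:
f_1 = -4*x*y - 4*x - 4, LT = x*y.
f_2 = -2*x*y + 2*y, LT = x*y.

S(f_1,f_2): lcm = x*y. S = x + y + 1.
  leading term x: no divisor's leading term divides it; move x to the remainder.
  leading term y: no divisor's leading term divides it; move y to the remainder.
  leading term 1: no divisor's leading term divides it; move 1 to the remainder.
  remainder x + y + 1 ≠ 0; add g_3 = x + y + 1 to the basis.

S(f_1,g_3): lcm = x*y. S = x - y**2 - y + 1.
  leading term x: subtract (1)·g_3 from x - y**2 - y + 1 → -y**2 - 2*y
  leading term y**2: no divisor's leading term divides it; move -y**2 to the remainder.
  leading term y: no divisor's leading term divides it; move -2*y to the remainder.
  remainder -y**2 - 2*y ≠ 0; add g_4 = -y**2 - 2*y to the basis.

S(f_2,g_3): lcm = x*y. S = -y**2 - 2*y.
  leading term y**2: subtract (1)·g_4 from -y**2 - 2*y → 0
  remainder 0.

S(f_1,g_4): lcm = x*y**2. S = -x*y + y.
  leading term x*y: subtract (1/4)·f_1 from -x*y + y → x + y + 1
  leading term x: subtract (1)·g_3 from x + y + 1 → 0
  remainder 0.

S(f_2,g_4): lcm = x*y**2. S = -2*x*y - y**2.
  leading term x*y: subtract (1/2)·f_1 from -2*x*y - y**2 → 2*x - y**2 + 2
  leading term x: subtract (2)·g_3 from 2*x - y**2 + 2 → -y**2 - 2*y
  leading term y**2: subtract (1)·g_4 from -y**2 - 2*y → 0
  remainder 0.

S(g_3,g_4): leading monomials are coprime, so the S-polynomial reduces to 0 (Buchberger's first criterion).
Every S-polynomial of the final basis reduces to 0, so we have a Gröbner basis.
Inter-reduce: drop elements whose leading term is divisible by another's, tail-reduce, and make monic.
Reduced Gröbner basis: {x + y + 1, y**2 + 2*y}.

Buchberger on the second generating set:
h_1 = 12*x*y + 12*x + 14, LT = x*y.
h_2 = 6*x*y - 6*y, LT = x*y.

S(h_1,h_2): lcm = x*y. S = x + y + 7/6.
  leading term x: no divisor's leading term divides it; move x to the remainder.
  leading term y: no divisor's leading term divides it; move y to the remainder.
  leading term 1: no divisor's leading term divides it; move 7/6 to the remainder.
  remainder x + y + 7/6 ≠ 0; add k_3 = x + y + 7/6 to the basis.

S(h_1,k_3): lcm = x*y. S = x - y**2 - 7/6*y + 7/6.
  leading term x: subtract (1)·k_3 from x - y**2 - 7/6*y + 7/6 → -y**2 - 13/6*y
  leading term y**2: no divisor's leading term divides it; move -y**2 to the remainder.
  leading term y: no divisor's leading term divides it; move -13/6*y to the remainder.
  remainder -y**2 - 13/6*y ≠ 0; add k_4 = -y**2 - 13/6*y to the basis.

S(h_2,k_3): lcm = x*y. S = -y**2 - 13/6*y.
  leading term y**2: subtract (1)·k_4 from -y**2 - 13/6*y → 0
  remainder 0.

S(h_1,k_4): lcm = x*y**2. S = -7/6*x*y + 7/6*y.
  leading term x*y: subtract (-7/72)·h_1 from -7/6*x*y + 7/6*y → 7/6*x + 7/6*y + 49/36
  leading term x: subtract (7/6)·k_3 from 7/6*x + 7/6*y + 49/36 → 0
  remainder 0.

S(h_2,k_4): lcm = x*y**2. S = -13/6*x*y - y**2.
  leading term x*y: subtract (-13/72)·h_1 from -13/6*x*y - y**2 → 13/6*x - y**2 + 91/36
  leading term x: subtract (13/6)·k_3 from 13/6*x - y**2 + 91/36 → -y**2 - 13/6*y
  leading term y**2: subtract (1)·k_4 from -y**2 - 13/6*y → 0
  remainder 0.

S(k_3,k_4): leading monomials are coprime, so the S-polynomial reduces to 0 (Buchberger's first criterion).
Every S-polynomial of the final basis reduces to 0, so we have a Gröbner basis.
Inter-reduce: drop elements whose leading term is divisible by another's, tail-reduce, and make monic.
Reduced Gröbner basis: {x + y + 7/6, y**2 + 13/6*y}.

Since the reduced bases disagree, the two ideals are not the same.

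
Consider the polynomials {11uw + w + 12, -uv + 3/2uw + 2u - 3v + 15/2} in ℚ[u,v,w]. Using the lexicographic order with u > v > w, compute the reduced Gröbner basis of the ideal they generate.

Buchberger's algorithm terminates because the ascending chain of leading-term ideals stabilizes.

f_1 = 11uw + w + 12, LT = uw.
f_2 = -uv + 3/2uw + 2u - 3v + 15/2, LT = uv.

S(f_1,f_2): lcm = uvw. S = 3/2uw² + 2uw - 32/11vw + 12/11v + 15/2w.
  leading term uw²: subtract (3/22w)·f_1 from 3/2uw² + 2uw - 32/11vw + 12/11v + 15/2w → 2uw - 32/11vw + 12/11v - 3/22w² + 129/22w
  leading term uw: subtract (2/11)·f_1 from 2uw - 32/11vw + 12/11v - 3/22w² + 129/22w → -32/11vw + 12/11v - 3/22w² + 125/22w - 24/11
  leading term vw: no divisor's leading term divides it; move -32/11vw to the remainder.
  leading term v: no divisor's leading term divides it; move 12/11v to the remainder.
  leading term w²: no divisor's leading term divides it; move -3/22w² to the remainder.
  leading term w: no divisor's leading term divides it; move 125/22w to the remainder.
  leading term 1: no divisor's leading term divides it; move -24/11 to the remainder.
  remainder -32/11vw + 12/11v - 3/22w² + 125/22w - 24/11 ≠ 0; add g_3 = -32/11vw + 12/11v - 3/22w² + 125/22w - 24/11 to the basis.

The other S-polynomials (S(f_1,g_3), S(f_2,g_3)) all reduce to 0 modulo the current basis, so we have a Gröbner basis.

G = {uv - 2u + 3v + 3/22w - 129/22, uw + 1/11w + 12/11, vw - ⅜v + 3/64w² - 125/64w + ¾}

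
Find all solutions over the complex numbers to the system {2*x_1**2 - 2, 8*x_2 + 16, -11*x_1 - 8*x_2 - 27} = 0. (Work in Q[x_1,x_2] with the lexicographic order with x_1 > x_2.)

{(-1, -2)}

Compute a lex Gröbner basis by Buchberger's algorithm.
f_1 = 2*x_1**2 - 2, LT = x_1**2.
f_2 = 8*x_2 + 16, LT = x_2.
f_3 = -11*x_1 - 8*x_2 - 27, LT = x_1.

The S-polynomials (S(f_1,f_2), S(f_1,f_3), S(f_2,f_3)) all reduce to 0 modulo the current basis, so we have a Gröbner basis.
Inter-reduce: drop elements whose leading term is divisible by another's, tail-reduce, and make monic.
Reduced Gröbner basis: {x_1 + 1, x_2 + 2}.

The lex basis is triangular: the last element involves only x_2. Solving x_2 + 2 = 0 gives x_2 ∈ {-2}; substituting each value into the earlier elements determines the remaining variables.
  x_2 = -2: the earlier basis element becomes x_1 + 1 = 0, giving x_1 = -1 — point (-1, -2).
Check: every point annihilates each of the original generators.
Zero-dimensionality of the ideal guarantees finitely many solutions over ℂ.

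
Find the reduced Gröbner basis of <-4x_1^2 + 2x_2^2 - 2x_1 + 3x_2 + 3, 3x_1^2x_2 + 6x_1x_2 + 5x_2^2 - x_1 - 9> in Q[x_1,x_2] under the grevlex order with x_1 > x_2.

Buchberger's algorithm terminates because the ascending chain of leading-term ideals stabilizes.

f_1 = -4x_1^2 + 2x_2^2 - 2x_1 + 3x_2 + 3, LT = x_1^2.
f_2 = 3x_1^2x_2 + 6x_1x_2 + 5x_2^2 - x_1 - 9, LT = x_1^2x_2.

S(f_1,f_2): lcm = x_1^2x_2. S = -1/2x_2^3 - 3/2x_1x_2 - 29/12x_2^2 + 1/3x_1 - 3/4x_2 + 3.
  leading term x_2^3: no divisor's leading term divides it; move -1/2x_2^3 to the remainder.
  leading term x_1x_2: no divisor's leading term divides it; move -3/2x_1x_2 to the remainder.
  leading term x_2^2: no divisor's leading term divides it; move -29/12x_2^2 to the remainder.
  leading term x_1: no divisor's leading term divides it; move 1/3x_1 to the remainder.
  leading term x_2: no divisor's leading term divides it; move -3/4x_2 to the remainder.
  leading term 1: no divisor's leading term divides it; move 3 to the remainder.
  remainder -1/2x_2^3 - 3/2x_1x_2 - 29/12x_2^2 + 1/3x_1 - 3/4x_2 + 3 ≠ 0; add g_3 = -1/2x_2^3 - 3/2x_1x_2 - 29/12x_2^2 + 1/3x_1 - 3/4x_2 + 3 to the basis.

S(f_1,g_3): leading monomials are coprime, so the S-polynomial reduces to 0 (Buchberger's first criterion).
S(f_2,g_3): lcm = x_1^2x_2^3. S = -3x_1^3x_2 - 29/6x_1^2x_2^2 + 2x_1x_2^3 + 5/3x_2^4 + 2/3x_1^3 - 3/2x_1^2x_2 - 1/3x_1x_2^2 + 6x_1^2 - 3x_2^2.
  leading term x_1^3x_2: subtract (3/4x_1x_2)·f_1 from -3x_1^3x_2 - 29/6x_1^2x_2^2 + 2x_1x_2^3 + 5/3x_2^4 + 2/3x_1^3 - 3/2x_1^2x_2 - 1/3x_1x_2^2 + 6x_1^2 - 3x_2^2 → -29/6x_1^2x_2^2 + 1/2x_1x_2^3 + 5/3x_2^4 + 2/3x_1^3 - 31/12x_1x_2^2 + 6x_1^2 - 9/4x_1x_2 - 3x_2^2
  leading term x_1^2x_2^2: subtract (29/24x_2^2)·f_1 from -29/6x_1^2x_2^2 + 1/2x_1x_2^3 + 5/3x_2^4 + 2/3x_1^3 - 31/12x_1x_2^2 + 6x_1^2 - 9/4x_1x_2 - 3x_2^2 → 1/2x_1x_2^3 - 3/4x_2^4 + 2/3x_1^3 - 1/6x_1x_2^2 - 29/8x_2^3 + 6x_1^2 - 9/4x_1x_2 - 53/8x_2^2
  leading term x_1x_2^3: subtract (-x_1)·g_3 from 1/2x_1x_2^3 - 3/4x_2^4 + 2/3x_1^3 - 1/6x_1x_2^2 - 29/8x_2^3 + 6x_1^2 - 9/4x_1x_2 - 53/8x_2^2 → -3/4x_2^4 + 2/3x_1^3 - 3/2x_1^2x_2 - 31/12x_1x_2^2 - 29/8x_2^3 + 19/3x_1^2 - 3x_1x_2 - 53/8x_2^2 + 3x_1
  leading term x_2^4: subtract (3/2x_2)·g_3 from -3/4x_2^4 + 2/3x_1^3 - 3/2x_1^2x_2 - 31/12x_1x_2^2 - 29/8x_2^3 + 19/3x_1^2 - 3x_1x_2 - 53/8x_2^2 + 3x_1 → 2/3x_1^3 - 3/2x_1^2x_2 - 1/3x_1x_2^2 + 19/3x_1^2 - 7/2x_1x_2 - 11/2x_2^2 + 3x_1 - 9/2x_2
  leading term x_1^3: subtract (-1/6x_1)·f_1 from 2/3x_1^3 - 3/2x_1^2x_2 - 1/3x_1x_2^2 + 19/3x_1^2 - 7/2x_1x_2 - 11/2x_2^2 + 3x_1 - 9/2x_2 → -3/2x_1^2x_2 + 6x_1^2 - 3x_1x_2 - 11/2x_2^2 + 7/2x_1 - 9/2x_2
  leading term x_1^2x_2: subtract (3/8x_2)·f_1 from -3/2x_1^2x_2 + 6x_1^2 - 3x_1x_2 - 11/2x_2^2 + 7/2x_1 - 9/2x_2 → -3/4x_2^3 + 6x_1^2 - 9/4x_1x_2 - 53/8x_2^2 + 7/2x_1 - 45/8x_2
  leading term x_2^3: subtract (3/2)·g_3 from -3/4x_2^3 + 6x_1^2 - 9/4x_1x_2 - 53/8x_2^2 + 7/2x_1 - 45/8x_2 → 6x_1^2 - 3x_2^2 + 3x_1 - 9/2x_2 - 9/2
  leading term x_1^2: subtract (-3/2)·f_1 from 6x_1^2 - 3x_2^2 + 3x_1 - 9/2x_2 - 9/2 → 0
  remainder 0.

Every S-polynomial of the final basis reduces to 0, so we have a Gröbner basis.
Inter-reduce: drop elements whose leading term is divisible by another's, tail-reduce, and make monic.

G = {x_2^3 + 3x_1x_2 + 29/6x_2^2 - 2/3x_1 + 3/2x_2 - 6, x_1^2 - 1/2x_2^2 + 1/2x_1 - 3/4x_2 - 3/4}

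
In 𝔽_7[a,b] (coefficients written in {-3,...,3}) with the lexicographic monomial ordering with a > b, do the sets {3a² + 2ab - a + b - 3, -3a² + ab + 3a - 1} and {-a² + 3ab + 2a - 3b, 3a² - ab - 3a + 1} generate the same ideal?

Equality of ideals is decidable: compute both reduced Gröbner bases (unique for the ordering) and check whether they agree.
Buchberger on the first generating set:
f_1 = 3a² + 2ab - a + b - 3, LT = a².
f_2 = -3a² + ab + 3a - 1, LT = a².

S(f_1,f_2): lcm = a². S = ab + 3a - 2b + 1.
  reduce S modulo (f_1, f_2):
  remainder ab + 3a - 2b + 1 ≠ 0; add g_3 = ab + 3a - 2b + 1 to the basis.

S(f_1,g_3): lcm = a²b. S = -3a² + 3ab² - 3ab - a - 2b² - b.
  reduce S modulo (f_1, f_2, g_3):
  remainder -3b² - 2b ≠ 0; add g_4 = -3b² - 2b to the basis.

The other S-polynomials (S(f_2,g_3), S(f_1,g_4), S(f_2,g_4), S(g_3,g_4)) all reduce to 0 modulo the current basis, so we have a Gröbner basis.
Inter-reduce: drop elements whose leading term is divisible by another's, tail-reduce, and make monic.
Reduced Gröbner basis: {a² - 3b + 3, ab + 3a - 2b + 1, b² + 3b}.

Buchberger on the second generating set:
h_1 = -a² + 3ab + 2a - 3b, LT = a².
h_2 = 3a² - ab - 3a + 1, LT = a².

S(h_1,h_2): lcm = a². S = 2ab - a + 3b + 2.
  reduce S modulo (h_1, h_2):
  remainder 2ab - a + 3b + 2 ≠ 0; add k_3 = 2ab - a + 3b + 2 to the basis.

S(h_1,k_3): lcm = a²b. S = -3a² - 3ab² - a + 3b².
  reduce S modulo (h_1, h_2, k_3):
  remainder -3b² - 2b ≠ 0; add k_4 = -3b² - 2b to the basis.

The other S-polynomials (S(h_2,k_3), S(h_1,k_4), S(h_2,k_4), S(k_3,k_4)) all reduce to 0 modulo the current basis, so we have a Gröbner basis.
Inter-reduce: drop elements whose leading term is divisible by another's, tail-reduce, and make monic.
Reduced Gröbner basis: {a² - 3b + 3, ab + 3a - 2b + 1, b² + 3b}.

These coincide, so the ideals are equal.

Yes, the ideals are equal.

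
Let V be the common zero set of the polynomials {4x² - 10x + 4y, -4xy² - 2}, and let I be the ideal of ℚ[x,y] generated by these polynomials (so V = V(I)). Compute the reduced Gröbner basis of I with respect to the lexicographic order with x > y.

G = {x - 2y³ - 5/2, y⁵ + 5/4y² + ¼}

The reduced Gröbner basis is the canonical form of the ideal for this ordering.

f_1 = 4x² - 10x + 4y, LT = x².
f_2 = -4xy² - 2, LT = xy².

S(f_1,f_2): lcm = x²y². S = -5/2xy² - ½x + y³.
  reduce S modulo (f_1, f_2):
  remainder -½x + y³ + 5/4 ≠ 0; add g_3 = -½x + y³ + 5/4 to the basis.

S(f_2,g_3): lcm = xy². S = 2y⁵ + 5/2y² + ½.
  reduce S modulo (f_1, f_2, g_3):
  remainder 2y⁵ + 5/2y² + ½ ≠ 0; add g_4 = 2y⁵ + 5/2y² + ½ to the basis.

The other S-polynomials (S(f_1,g_3), S(f_1,g_4), S(f_2,g_4), S(g_3,g_4)) all reduce to 0 modulo the current basis, so we have a Gröbner basis.
Inter-reduce: drop elements whose leading term is divisible by another's, tail-reduce, and make monic.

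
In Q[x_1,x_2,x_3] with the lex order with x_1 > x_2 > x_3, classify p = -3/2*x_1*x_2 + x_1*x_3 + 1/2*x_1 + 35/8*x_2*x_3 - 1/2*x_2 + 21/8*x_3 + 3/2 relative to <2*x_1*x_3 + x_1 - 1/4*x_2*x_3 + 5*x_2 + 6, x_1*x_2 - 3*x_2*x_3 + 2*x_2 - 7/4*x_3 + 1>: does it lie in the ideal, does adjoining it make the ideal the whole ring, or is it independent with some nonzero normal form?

-3/2*x_1*x_2 + x_1*x_3 + 1/2*x_1 + 35/8*x_2*x_3 - 1/2*x_2 + 21/8*x_3 + 3/2 lies in I (it reduces to 0).

First compute the reduced Gröbner basis of I by Buchberger's algorithm.
f_1 = 2*x_1*x_3 + x_1 - 1/4*x_2*x_3 + 5*x_2 + 6, LT = x_1*x_3.
f_2 = x_1*x_2 - 3*x_2*x_3 + 2*x_2 - 7/4*x_3 + 1, LT = x_1*x_2.

S(f_1,f_2): lcm = x_1*x_2*x_3. S = 1/2*x_1*x_2 - 1/8*x_2**2*x_3 + 5/2*x_2**2 + 3*x_2*x_3**2 - 2*x_2*x_3 + 3*x_2 + 7/4*x_3**2 - x_3.
  reduce S modulo (f_1, f_2):
  remainder -1/8*x_2**2*x_3 + 5/2*x_2**2 + 3*x_2*x_3**2 - 1/2*x_2*x_3 + 2*x_2 + 7/4*x_3**2 - 1/8*x_3 - 1/2 ≠ 0; add h_3 = -1/8*x_2**2*x_3 + 5/2*x_2**2 + 3*x_2*x_3**2 - 1/2*x_2*x_3 + 2*x_2 + 7/4*x_3**2 - 1/8*x_3 - 1/2 to the basis.

The other S-polynomials (S(f_1,h_3), S(f_2,h_3)) all reduce to 0 modulo the current basis, so we have a Gröbner basis.
Inter-reduce: drop elements whose leading term is divisible by another's, tail-reduce, and make monic.
Reduced Gröbner basis: {x_1*x_2 - 3*x_2*x_3 + 2*x_2 - 7/4*x_3 + 1, x_1*x_3 + 1/2*x_1 - 1/8*x_2*x_3 + 5/2*x_2 + 3, x_2**2*x_3 - 20*x_2**2 - 24*x_2*x_3**2 + 4*x_2*x_3 - 16*x_2 - 14*x_3**2 + x_3 + 4}.
Label its elements g_1 = x_1*x_2 - 3*x_2*x_3 + 2*x_2 - 7/4*x_3 + 1, g_2 = x_1*x_3 + 1/2*x_1 - 1/8*x_2*x_3 + 5/2*x_2 + 3, g_3 = x_2**2*x_3 - 20*x_2**2 - 24*x_2*x_3**2 + 4*x_2*x_3 - 16*x_2 - 14*x_3**2 + x_3 + 4.

Reduce p = -3/2*x_1*x_2 + x_1*x_3 + 1/2*x_1 + 35/8*x_2*x_3 - 1/2*x_2 + 21/8*x_3 + 3/2 modulo G:
  leading term x_1*x_2: subtract (-3/2)·g_1 from -3/2*x_1*x_2 + x_1*x_3 + 1/2*x_1 + 35/8*x_2*x_3 - 1/2*x_2 + 21/8*x_3 + 3/2 → x_1*x_3 + 1/2*x_1 - 1/8*x_2*x_3 + 5/2*x_2 + 3
  leading term x_1*x_3: subtract (1)·g_2 from x_1*x_3 + 1/2*x_1 - 1/8*x_2*x_3 + 5/2*x_2 + 3 → 0
  normal form = 0.
Since the normal form is 0, p ∈ I.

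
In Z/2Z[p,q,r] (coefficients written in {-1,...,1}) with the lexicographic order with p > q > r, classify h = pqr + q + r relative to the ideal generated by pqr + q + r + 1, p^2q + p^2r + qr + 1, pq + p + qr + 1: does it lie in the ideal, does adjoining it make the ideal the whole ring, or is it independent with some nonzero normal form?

First compute the reduced Gröbner basis of I by Buchberger's algorithm.
f_1 = pqr + q + r + 1, LT = pqr.
f_2 = p^2q + p^2r + qr + 1, LT = p^2q.
f_3 = pq + p + qr + 1, LT = pq.

S(f_1,f_2): lcm = p^2qr. S = p^2r^2 + pq + pr + p + qr^2 + r.
  reduce S modulo (f_1, f_2, f_3):
  remainder p^2r^2 + pr + qr^2 + qr + r + 1 ≠ 0; add k_4 = p^2r^2 + pr + qr^2 + qr + r + 1 to the basis.

S(f_1,f_3): lcm = pqr. S = pr + qr^2 + q + 1.
  reduce S modulo (f_1, f_2, f_3, k_4):
  remainder pr + qr^2 + q + 1 ≠ 0; add k_5 = pr + qr^2 + q + 1 to the basis.

S(f_2,f_3): lcm = p^2q. S = p^2r + p^2 + pqr + p + qr + 1.
  reduce S modulo (f_1, f_2, f_3, k_4, k_5):
  remainder p^2 + p + qr + q + r^2 + 1 ≠ 0; add k_6 = p^2 + p + qr + q + r^2 + 1 to the basis.

S(f_1,k_4): lcm = p^2qr^2. S = pr^2 + pr + q^2r^2 + q^2r + qr + q.
  reduce S modulo (f_1, f_2, f_3, k_4, k_5, k_6):
  remainder q^2r^2 + q^2r + qr^3 + qr^2 + r + 1 ≠ 0; add k_7 = q^2r^2 + q^2r + qr^3 + qr^2 + r + 1 to the basis.

S(f_3,k_4): lcm = p^2qr^2. S = p^2r^2 + pqr^3 + pqr + pr^2 + q^2r^2 + q^2r + qr + q.
  reduce S modulo (f_1, f_2, f_3, k_4, k_5, k_6, k_7):
  remainder qr + q + r^3 + r^2 ≠ 0; add k_8 = qr + q + r^3 + r^2 to the basis.

S(f_2,k_6): lcm = p^2q. S = p^2r + pq + q^2r + q^2 + qr^2 + qr + q + 1.
  reduce S modulo (f_1, f_2, f_3, k_4, k_5, k_6, k_7, k_8):
  remainder p + r^5 + r + 1 ≠ 0; add k_9 = p + r^5 + r + 1 to the basis.

S(f_2,k_7): lcm = p^2q^2r^2. S = p^2q^2r + p^2qr^2 + p^2r + p^2 + q^2r^3 + qr^2.
  reduce S modulo (f_1, f_2, f_3, k_4, k_5, k_6, k_7, k_8, k_9):
  remainder r^6 + r^4 + r + 1 ≠ 0; add k_10 = r^6 + r^4 + r + 1 to the basis.

The other S-polynomials (S(f_2,k_4), S(f_1,k_5), S(f_2,k_5), S(f_3,k_5), S(k_4,k_5), S(f_1,k_6), S(f_3,k_6), S(k_4,k_6), S(k_5,k_6), S(f_1,k_7), S(f_3,k_7), S(k_4,k_7), S(k_5,k_7), S(k_6,k_7), S(f_1,k_8), S(f_2,k_8), S(f_3,k_8), S(k_4,k_8), S(k_5,k_8), S(k_6,k_8), S(k_7,k_8), S(f_1,k_9), S(f_2,k_9), S(f_3,k_9), S(k_4,k_9), S(k_5,k_9), S(k_6,k_9), S(k_7,k_9), S(k_8,k_9), S(f_1,k_10), S(f_2,k_10), S(f_3,k_10), S(k_4,k_10), S(k_5,k_10), S(k_6,k_10), S(k_7,k_10), S(k_8,k_10), S(k_9,k_10)) all reduce to 0 modulo the current basis, so we have a Gröbner basis.
Inter-reduce: drop elements whose leading term is divisible by another's, tail-reduce, and make monic.
Reduced Gröbner basis: {p + r^5 + r + 1, qr + q + r^3 + r^2, r^6 + r^4 + r + 1}.
Label its elements g_1 = p + r^5 + r + 1, g_2 = qr + q + r^3 + r^2, g_3 = r^6 + r^4 + r + 1.

Reduce h = pqr + q + r modulo G:
  leading term pqr: subtract (qr)·g_1 from pqr + q + r → qr^6 + qr^2 + qr + q + r
  leading term qr^6: subtract (r^5)·g_2 from qr^6 + qr^2 + qr + q + r → qr^5 + qr^2 + qr + q + r^8 + r^7 + r
  leading term qr^5: subtract (r^4)·g_2 from qr^5 + qr^2 + qr + q + r^8 + r^7 + r → qr^4 + qr^2 + qr + q + r^8 + r^6 + r
  leading term qr^4: subtract (r^3)·g_2 from qr^4 + qr^2 + qr + q + r^8 + r^6 + r → qr^3 + qr^2 + qr + q + r^8 + r^5 + r
  leading term qr^3: subtract (r^2)·g_2 from qr^3 + qr^2 + qr + q + r^8 + r^5 + r → qr + q + r^8 + r^4 + r
  leading term qr: subtract (1)·g_2 from qr + q + r^8 + r^4 + r → r^8 + r^4 + r^3 + r^2 + r
  leading term r^8: subtract (r^2)·g_3 from r^8 + r^4 + r^3 + r^2 + r → r^6 + r^4 + r
  leading term r^6: subtract (1)·g_3 from r^6 + r^4 + r → 1
  leading term 1: no divisor's leading term divides it; move 1 to the remainder.
  normal form = 1.
The normal form is nonzero, so h ∉ I. Since h minus its normal form lies in I, I + (h) = I + (n) where n = 1; decide whether this ideal is the whole ring.
Here n = 1 is a nonzero constant, hence a unit: 1 ∈ I + (h), the Gröbner basis of I + (h) is {1}, and the enlarged system has no common solution — adjoining h is inconsistent.

Adjoining pqr + q + r makes the ideal the whole ring: the system is inconsistent.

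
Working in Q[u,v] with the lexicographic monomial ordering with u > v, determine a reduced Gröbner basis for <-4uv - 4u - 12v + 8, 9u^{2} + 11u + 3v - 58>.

f_1 = -4uv - 4u - 12v + 8, LT = uv.
f_2 = 9u^{2} + 11u + 3v - 58, LT = u^{2}.

S(f_1,f_2): lcm = u^{2}v. S = u^{2} + \tfrac{16}{9}uv - 2u - \tfrac{1}{3}v^{2} + \tfrac{58}{9}v.
  leading term u^{2}: subtract (\tfrac{1}{9})·f_2 from u^{2} + \tfrac{16}{9}uv - 2u - \tfrac{1}{3}v^{2} + \tfrac{58}{9}v → \tfrac{16}{9}uv - \tfrac{29}{9}u - \tfrac{1}{3}v^{2} + \tfrac{55}{9}v + \tfrac{58}{9}
  leading term uv: subtract (-\tfrac{4}{9})·f_1 from \tfrac{16}{9}uv - \tfrac{29}{9}u - \tfrac{1}{3}v^{2} + \tfrac{55}{9}v + \tfrac{58}{9} → -5u - \tfrac{1}{3}v^{2} + \tfrac{7}{9}v + 10
  leading term u: no divisor's leading term divides it; move -5u to the remainder.
  leading term v^{2}: no divisor's leading term divides it; move -\tfrac{1}{3}v^{2} to the remainder.
  leading term v: no divisor's leading term divides it; move \tfrac{7}{9}v to the remainder.
  leading term 1: no divisor's leading term divides it; move 10 to the remainder.
  remainder -5u - \tfrac{1}{3}v^{2} + \tfrac{7}{9}v + 10 ≠ 0; add g_3 = -5u - \tfrac{1}{3}v^{2} + \tfrac{7}{9}v + 10 to the basis.

S(f_1,g_3): lcm = uv. S = u - \tfrac{1}{15}v^{3} + \tfrac{7}{45}v^{2} + 5v - 2.
  leading term u: subtract (-\tfrac{1}{5})·g_3 from u - \tfrac{1}{15}v^{3} + \tfrac{7}{45}v^{2} + 5v - 2 → -\tfrac{1}{15}v^{3} + \tfrac{4}{45}v^{2} + \tfrac{232}{45}v
  leading term v^{3}: no divisor's leading term divides it; move -\tfrac{1}{15}v^{3} to the remainder.
  leading term v^{2}: no divisor's leading term divides it; move \tfrac{4}{45}v^{2} to the remainder.
  leading term v: no divisor's leading term divides it; move \tfrac{232}{45}v to the remainder.
  remainder -\tfrac{1}{15}v^{3} + \tfrac{4}{45}v^{2} + \tfrac{232}{45}v ≠ 0; add g_4 = -\tfrac{1}{15}v^{3} + \tfrac{4}{45}v^{2} + \tfrac{232}{45}v to the basis.

S(f_2,g_3): lcm = u^{2}. S = -\tfrac{1}{15}uv^{2} + \tfrac{7}{45}uv + \tfrac{29}{9}u + \tfrac{1}{3}v - \tfrac{58}{9}.
  leading term uv^{2}: subtract (\tfrac{1}{60}v)·f_1 from -\tfrac{1}{15}uv^{2} + \tfrac{7}{45}uv + \tfrac{29}{9}u + \tfrac{1}{3}v - \tfrac{58}{9} → \tfrac{2}{9}uv + \tfrac{29}{9}u + \tfrac{1}{5}v^{2} + \tfrac{1}{5}v - \tfrac{58}{9}
  leading term uv: subtract (-\tfrac{1}{18})·f_1 from \tfrac{2}{9}uv + \tfrac{29}{9}u + \tfrac{1}{5}v^{2} + \tfrac{1}{5}v - \tfrac{58}{9} → 3u + \tfrac{1}{5}v^{2} - \tfrac{7}{15}v - 6
  leading term u: subtract (-\tfrac{3}{5})·g_3 from 3u + \tfrac{1}{5}v^{2} - \tfrac{7}{15}v - 6 → 0
  remainder 0.

S(f_1,g_4): lcm = uv^{3}. S = \tfrac{7}{3}uv^{2} + \tfrac{232}{3}uv + 3v^{3} - 2v^{2}.
  leading term uv^{2}: subtract (-\tfrac{7}{12}v)·f_1 from \tfrac{7}{3}uv^{2} + \tfrac{232}{3}uv + 3v^{3} - 2v^{2} → 75uv + 3v^{3} - 9v^{2} + \tfrac{14}{3}v
  leading term uv: subtract (-\tfrac{75}{4})·f_1 from 75uv + 3v^{3} - 9v^{2} + \tfrac{14}{3}v → -75u + 3v^{3} - 9v^{2} - \tfrac{661}{3}v + 150
  leading term u: subtract (15)·g_3 from -75u + 3v^{3} - 9v^{2} - \tfrac{661}{3}v + 150 → 3v^{3} - 4v^{2} - 232v
  leading term v^{3}: subtract (-45)·g_4 from 3v^{3} - 4v^{2} - 232v → 0
  remainder 0.

S(f_2,g_4): leading monomials are coprime, so the S-polynomial reduces to 0 (Buchberger's first criterion).
S(g_3,g_4): leading monomials are coprime, so the S-polynomial reduces to 0 (Buchberger's first criterion).
Every S-polynomial of the final basis reduces to 0, so we have a Gröbner basis.
Inter-reduce: drop elements whose leading term is divisible by another's, tail-reduce, and make monic.

G = {u + \tfrac{1}{15}v^{2} - \tfrac{7}{45}v - 2, v^{3} - \tfrac{4}{3}v^{2} - \tfrac{232}{3}v}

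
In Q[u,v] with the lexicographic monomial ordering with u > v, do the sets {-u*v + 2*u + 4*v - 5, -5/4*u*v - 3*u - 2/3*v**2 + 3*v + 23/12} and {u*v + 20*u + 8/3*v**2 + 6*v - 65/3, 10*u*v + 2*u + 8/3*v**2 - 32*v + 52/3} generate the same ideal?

Equality of ideals is decidable: compute both reduced Gröbner bases (unique for the ordering) and check whether they agree.
Buchberger on the first generating set:
f_1 = -u*v + 2*u + 4*v - 5, LT = u*v.
f_2 = -5/4*u*v - 3*u - 2/3*v**2 + 3*v + 23/12, LT = u*v.

S(f_1,f_2): lcm = u*v. S = -22/5*u - 8/15*v**2 - 8/5*v + 98/15.
  reduce S modulo (f_1, f_2):
  remainder -22/5*u - 8/15*v**2 - 8/5*v + 98/15 ≠ 0; add g_3 = -22/5*u - 8/15*v**2 - 8/5*v + 98/15 to the basis.

S(f_1,g_3): lcm = u*v. S = -2*u - 4/33*v**3 - 4/11*v**2 - 83/33*v + 5.
  reduce S modulo (f_1, f_2, g_3):
  remainder -4/33*v**3 - 4/33*v**2 - 59/33*v + 67/33 ≠ 0; add g_4 = -4/33*v**3 - 4/33*v**2 - 59/33*v + 67/33 to the basis.

The other S-polynomials (S(f_2,g_3), S(f_1,g_4), S(f_2,g_4), S(g_3,g_4)) all reduce to 0 modulo the current basis, so we have a Gröbner basis.
Inter-reduce: drop elements whose leading term is divisible by another's, tail-reduce, and make monic.
Reduced Gröbner basis: {u + 4/33*v**2 + 4/11*v - 49/33, v**3 + v**2 + 59/4*v - 67/4}.

Buchberger on the second generating set:
h_1 = u*v + 20*u + 8/3*v**2 + 6*v - 65/3, LT = u*v.
h_2 = 10*u*v + 2*u + 8/3*v**2 - 32*v + 52/3, LT = u*v.

S(h_1,h_2): lcm = u*v. S = 99/5*u + 12/5*v**2 + 46/5*v - 117/5.
  reduce S modulo (h_1, h_2):
  remainder 99/5*u + 12/5*v**2 + 46/5*v - 117/5 ≠ 0; add k_3 = 99/5*u + 12/5*v**2 + 46/5*v - 117/5 to the basis.

S(h_1,k_3): lcm = u*v. S = 20*u - 4/33*v**3 + 218/99*v**2 + 79/11*v - 65/3.
  reduce S modulo (h_1, h_2, k_3):
  remainder -4/33*v**3 - 2/9*v**2 - 19/9*v + 65/33 ≠ 0; add k_4 = -4/33*v**3 - 2/9*v**2 - 19/9*v + 65/33 to the basis.

The other S-polynomials (S(h_2,k_3), S(h_1,k_4), S(h_2,k_4), S(k_3,k_4)) all reduce to 0 modulo the current basis, so we have a Gröbner basis.
Inter-reduce: drop elements whose leading term is divisible by another's, tail-reduce, and make monic.
Reduced Gröbner basis: {u + 4/33*v**2 + 46/99*v - 13/11, v**3 + 11/6*v**2 + 209/12*v - 65/4}.

Since the reduced bases disagree, the two ideals are not the same.

No, the ideals differ.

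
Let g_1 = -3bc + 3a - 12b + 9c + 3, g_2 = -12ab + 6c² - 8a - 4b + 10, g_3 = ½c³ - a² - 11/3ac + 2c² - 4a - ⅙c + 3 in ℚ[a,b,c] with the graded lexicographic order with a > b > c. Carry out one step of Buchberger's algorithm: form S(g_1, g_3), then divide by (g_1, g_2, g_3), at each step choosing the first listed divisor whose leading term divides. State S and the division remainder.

lcm(LM(g_1), LM(g_3)) = bc³.
S = (lcm/LT(g_1))·g_1 − (lcm/LT(g_3))·g_3 = 2a²b + 22/3abc - ac² - 3c³ + 8ab + ⅓bc - c² - 6b.
Reduce S modulo (g_1, g_2, g_3) in that order:
  leading term a²b: subtract (-⅙a)·g_2 from 2a²b + 22/3abc - ac² - 3c³ + 8ab + ⅓bc - c² - 6b → 22/3abc - 3c³ - 4/3a² + 22/3ab + ⅓bc - c² + 5/3a - 6b
  leading term abc: subtract (-22/9a)·g_1 from 22/3abc - 3c³ - 4/3a² + 22/3ab + ⅓bc - c² + 5/3a - 6b → -3c³ + 6a² - 22ab + 22ac + ⅓bc - c² + 9a - 6b
  leading term c³: subtract (-6)·g_3 from -3c³ + 6a² - 22ab + 22ac + ⅓bc - c² + 9a - 6b → -22ab + ⅓bc + 11c² - 15a - 6b - c + 18
  leading term ab: subtract (11/6)·g_2 from -22ab + ⅓bc + 11c² - 15a - 6b - c + 18 → ⅓bc - ⅓a + 4/3b - c - ⅓
  leading term bc: subtract (-1/9)·g_1 from ⅓bc - ⅓a + 4/3b - c - ⅓ → 0
The remainder is 0, so this S-polynomial contributes no new basis element.

S(g_1, g_3) = 2a²b + 22/3abc - ac² - 3c³ + 8ab + ⅓bc - c² - 6b; remainder on division = 0.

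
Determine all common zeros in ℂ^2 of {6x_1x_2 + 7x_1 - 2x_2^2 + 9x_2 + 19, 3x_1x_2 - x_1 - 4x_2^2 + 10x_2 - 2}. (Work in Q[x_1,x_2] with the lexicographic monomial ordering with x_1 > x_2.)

{(-2, 1), (-28/9 - 4*sqrt(15)*I/27, -5/12 - sqrt(15)*I/12), (-28/9 + 4*sqrt(15)*I/27, -5/12 + sqrt(15)*I/12)}

Compute a lex Gröbner basis by Buchberger's algorithm.
f_1 = 6x_1x_2 + 7x_1 - 2x_2^2 + 9x_2 + 19, LT = x_1x_2.
f_2 = 3x_1x_2 - x_1 - 4x_2^2 + 10x_2 - 2, LT = x_1x_2.

S(f_1,f_2): lcm = x_1x_2. S = 3/2x_1 + x_2^2 - 11/6x_2 + 23/6.
  leading term x_1: no divisor's leading term divides it; move 3/2x_1 to the remainder.
  leading term x_2^2: no divisor's leading term divides it; move x_2^2 to the remainder.
  leading term x_2: no divisor's leading term divides it; move -11/6x_2 to the remainder.
  leading term 1: no divisor's leading term divides it; move 23/6 to the remainder.
  remainder 3/2x_1 + x_2^2 - 11/6x_2 + 23/6 ≠ 0; add h_3 = 3/2x_1 + x_2^2 - 11/6x_2 + 23/6 to the basis.

S(f_1,h_3): lcm = x_1x_2. S = 7/6x_1 - 2/3x_2^3 + 8/9x_2^2 - 19/18x_2 + 19/6.
  leading term x_1: subtract (7/9)·h_3 from 7/6x_1 - 2/3x_2^3 + 8/9x_2^2 - 19/18x_2 + 19/6 → -2/3x_2^3 + 1/9x_2^2 + 10/27x_2 + 5/27
  leading term x_2^3: no divisor's leading term divides it; move -2/3x_2^3 to the remainder.
  leading term x_2^2: no divisor's leading term divides it; move 1/9x_2^2 to the remainder.
  leading term x_2: no divisor's leading term divides it; move 10/27x_2 to the remainder.
  leading term 1: no divisor's leading term divides it; move 5/27 to the remainder.
  remainder -2/3x_2^3 + 1/9x_2^2 + 10/27x_2 + 5/27 ≠ 0; add h_4 = -2/3x_2^3 + 1/9x_2^2 + 10/27x_2 + 5/27 to the basis.

S(f_2,h_3): lcm = x_1x_2. S = -1/3x_1 - 2/3x_2^3 - 1/9x_2^2 + 7/9x_2 - 2/3.
  leading term x_1: subtract (-2/9)·h_3 from -1/3x_1 - 2/3x_2^3 - 1/9x_2^2 + 7/9x_2 - 2/3 → -2/3x_2^3 + 1/9x_2^2 + 10/27x_2 + 5/27
  leading term x_2^3: subtract (1)·h_4 from -2/3x_2^3 + 1/9x_2^2 + 10/27x_2 + 5/27 → 0
  remainder 0.

S(f_1,h_4): lcm = x_1x_2^3. S = 4/3x_1x_2^2 + 5/9x_1x_2 + 5/18x_1 - 1/3x_2^4 + 3/2x_2^3 + 19/6x_2^2.
  leading term x_1x_2^2: subtract (2/9x_2)·f_1 from 4/3x_1x_2^2 + 5/9x_1x_2 + 5/18x_1 - 1/3x_2^4 + 3/2x_2^3 + 19/6x_2^2 → -x_1x_2 + 5/18x_1 - 1/3x_2^4 + 35/18x_2^3 + 7/6x_2^2 - 38/9x_2
  leading term x_1x_2: subtract (-1/6)·f_1 from -x_1x_2 + 5/18x_1 - 1/3x_2^4 + 35/18x_2^3 + 7/6x_2^2 - 38/9x_2 → 13/9x_1 - 1/3x_2^4 + 35/18x_2^3 + 5/6x_2^2 - 49/18x_2 + 19/6
  leading term x_1: subtract (26/27)·h_3 from 13/9x_1 - 1/3x_2^4 + 35/18x_2^3 + 5/6x_2^2 - 49/18x_2 + 19/6 → -1/3x_2^4 + 35/18x_2^3 - 7/54x_2^2 - 155/162x_2 - 85/162
  leading term x_2^4: subtract (1/2x_2)·h_4 from -1/3x_2^4 + 35/18x_2^3 - 7/54x_2^2 - 155/162x_2 - 85/162 → 17/9x_2^3 - 17/54x_2^2 - 85/81x_2 - 85/162
  leading term x_2^3: subtract (-17/6)·h_4 from 17/9x_2^3 - 17/54x_2^2 - 85/81x_2 - 85/162 → 0
  remainder 0.

S(f_2,h_4): lcm = x_1x_2^3. S = -1/6x_1x_2^2 + 5/9x_1x_2 + 5/18x_1 - 4/3x_2^4 + 10/3x_2^3 - 2/3x_2^2.
  leading term x_1x_2^2: subtract (-1/36x_2)·f_1 from -1/6x_1x_2^2 + 5/9x_1x_2 + 5/18x_1 - 4/3x_2^4 + 10/3x_2^3 - 2/3x_2^2 → 3/4x_1x_2 + 5/18x_1 - 4/3x_2^4 + 59/18x_2^3 - 5/12x_2^2 + 19/36x_2
  leading term x_1x_2: subtract (1/8)·f_1 from 3/4x_1x_2 + 5/18x_1 - 4/3x_2^4 + 59/18x_2^3 - 5/12x_2^2 + 19/36x_2 → -43/72x_1 - 4/3x_2^4 + 59/18x_2^3 - 1/6x_2^2 - 43/72x_2 - 19/8
  leading term x_1: subtract (-43/108)·h_3 from -43/72x_1 - 4/3x_2^4 + 59/18x_2^3 - 1/6x_2^2 - 43/72x_2 - 19/8 → -4/3x_2^4 + 59/18x_2^3 + 25/108x_2^2 - 215/162x_2 - 275/324
  leading term x_2^4: subtract (2x_2)·h_4 from -4/3x_2^4 + 59/18x_2^3 + 25/108x_2^2 - 215/162x_2 - 275/324 → 55/18x_2^3 - 55/108x_2^2 - 275/162x_2 - 275/324
  leading term x_2^3: subtract (-55/12)·h_4 from 55/18x_2^3 - 55/108x_2^2 - 275/162x_2 - 275/324 → 0
  remainder 0.

S(h_3,h_4): leading monomials are coprime, so the S-polynomial reduces to 0 (Buchberger's first criterion).
Every S-polynomial of the final basis reduces to 0, so we have a Gröbner basis.
Inter-reduce: drop elements whose leading term is divisible by another's, tail-reduce, and make monic.
Reduced Gröbner basis: {x_1 + 2/3x_2^2 - 11/9x_2 + 23/9, x_2^3 - 1/6x_2^2 - 5/9x_2 - 5/18}.

The lex basis is triangular: the last element involves only x_2. Solving x_2^3 - 1/6x_2^2 - 5/9x_2 - 5/18 = 0 gives x_2 ∈ {1, -5/12 - sqrt(15)*I/12, -5/12 + sqrt(15)*I/12}; substituting each value into the earlier elements determines the remaining variables.
  x_2 = 1: the earlier basis element becomes x_1 + 2 = 0, giving x_1 = -2 — point (-2, 1).
  x_2 = -5/12 - sqrt(15)*I/12: the earlier basis element becomes x_1 + 28/9 + 4*sqrt(15)*I/27 = 0, giving x_1 = -28/9 - 4*sqrt(15)*I/27 — point (-28/9 - 4*sqrt(15)*I/27, -5/12 - sqrt(15)*I/12).
  x_2 = -5/12 + sqrt(15)*I/12: the earlier basis element becomes x_1 + 28/9 - 4*sqrt(15)*I/27 = 0, giving x_1 = -28/9 + 4*sqrt(15)*I/27 — point (-28/9 + 4*sqrt(15)*I/27, -5/12 + sqrt(15)*I/12).
Check: every point annihilates each of the original generators.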